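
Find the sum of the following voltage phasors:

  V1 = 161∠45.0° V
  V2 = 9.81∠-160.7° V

Step 1 — Convert each phasor to rectangular form:
  V1 = 161·(cos(45.0°) + j·sin(45.0°)) = 113.8 + j113.8 V
  V2 = 9.81·(cos(-160.7°) + j·sin(-160.7°)) = -9.259 - j3.242 V
Step 2 — Sum components: V_total = 104.6 + j110.6 V.
Step 3 — Convert to polar: |V_total| = 152.2 V, ∠V_total = 46.6°.

V_total = 152.2∠46.6° V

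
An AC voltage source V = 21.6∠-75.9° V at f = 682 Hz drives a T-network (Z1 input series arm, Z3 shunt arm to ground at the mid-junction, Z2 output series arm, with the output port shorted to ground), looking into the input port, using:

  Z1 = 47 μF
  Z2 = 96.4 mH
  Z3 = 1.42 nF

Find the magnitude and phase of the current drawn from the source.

Step 1 — Angular frequency: ω = 2π·f = 2π·682 = 4285 rad/s.
Step 2 — Component impedances:
  Z1: Z = 1/(jωC) = -j/(ω·C) = 0 - j4.965 Ω
  Z2: Z = jωL = j·4285·0.0964 = 0 + j413.1 Ω
  Z3: Z = 1/(jωC) = -j/(ω·C) = 0 - j1.643e+05 Ω
Step 3 — With the output port shorted to ground, the output series arm Z2 runs from the junction to ground; the shunt arm Z3 also runs from the junction to ground. They appear in parallel: Z3 || Z2 = 0 + j414.1 Ω.
Step 4 — Series with input arm Z1: Z_in = Z1 + (Z3 || Z2) = 0 + j409.2 Ω = 409.2∠90.0° Ω.
Step 5 — Source phasor: V = 21.6∠-75.9° V = 5.262 - j20.95 V.
Step 6 — Ohm's law: I = V / Z_total = (5.262 - j20.95) / (0 + j409.2) = -0.0512 - j0.01286 A.
Step 7 — Convert to polar: |I| = 0.05279 A, ∠I = -165.9°.

I = 0.05279∠-165.9° A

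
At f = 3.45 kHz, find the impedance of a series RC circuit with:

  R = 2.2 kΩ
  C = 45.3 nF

Step 1 — Angular frequency: ω = 2π·f = 2π·3450 = 2.168e+04 rad/s.
Step 2 — Component impedances:
  R: Z = R = 2200 Ω
  C: Z = 1/(jωC) = -j/(ω·C) = 0 - j1018 Ω
Step 3 — Series combination: Z_total = R + C = 2200 - j1018 Ω = 2424∠-24.8° Ω.

Z = 2200 - j1018 Ω = 2424∠-24.8° Ω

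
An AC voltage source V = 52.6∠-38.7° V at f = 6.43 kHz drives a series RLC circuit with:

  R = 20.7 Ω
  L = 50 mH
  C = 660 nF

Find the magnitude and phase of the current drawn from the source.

Step 1 — Angular frequency: ω = 2π·f = 2π·6430 = 4.04e+04 rad/s.
Step 2 — Component impedances:
  R: Z = R = 20.7 Ω
  L: Z = jωL = j·4.04e+04·0.05 = 0 + j2020 Ω
  C: Z = 1/(jωC) = -j/(ω·C) = 0 - j37.5 Ω
Step 3 — Series combination: Z_total = R + L + C = 20.7 + j1983 Ω = 1983∠89.4° Ω.
Step 4 — Source phasor: V = 52.6∠-38.7° V = 41.05 - j32.89 V.
Step 5 — Ohm's law: I = V / Z_total = (41.05 - j32.89) / (20.7 + j1983) = -0.01637 - j0.02088 A.
Step 6 — Convert to polar: |I| = 0.02653 A, ∠I = -128.1°.

I = 0.02653∠-128.1° A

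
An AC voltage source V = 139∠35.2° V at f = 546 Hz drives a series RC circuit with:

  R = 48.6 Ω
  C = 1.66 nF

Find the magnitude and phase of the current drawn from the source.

Step 1 — Angular frequency: ω = 2π·f = 2π·546 = 3431 rad/s.
Step 2 — Component impedances:
  R: Z = R = 48.6 Ω
  C: Z = 1/(jωC) = -j/(ω·C) = 0 - j1.756e+05 Ω
Step 3 — Series combination: Z_total = R + C = 48.6 - j1.756e+05 Ω = 1.756e+05∠-90.0° Ω.
Step 4 — Source phasor: V = 139∠35.2° V = 113.6 + j80.12 V.
Step 5 — Ohm's law: I = V / Z_total = (113.6 + j80.12) / (48.6 - j1.756e+05) = -0.0004561 + j0.000647 A.
Step 6 — Convert to polar: |I| = 0.0007916 A, ∠I = 125.2°.

I = 0.0007916∠125.2° A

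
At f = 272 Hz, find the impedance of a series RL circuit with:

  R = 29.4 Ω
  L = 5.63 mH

Step 1 — Angular frequency: ω = 2π·f = 2π·272 = 1709 rad/s.
Step 2 — Component impedances:
  R: Z = R = 29.4 Ω
  L: Z = jωL = j·1709·0.00563 = 0 + j9.622 Ω
Step 3 — Series combination: Z_total = R + L = 29.4 + j9.622 Ω = 30.93∠18.1° Ω.

Z = 29.4 + j9.622 Ω = 30.93∠18.1° Ω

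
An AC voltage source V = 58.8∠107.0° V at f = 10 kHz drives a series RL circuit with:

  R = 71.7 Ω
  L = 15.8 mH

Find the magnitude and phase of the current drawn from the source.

Step 1 — Angular frequency: ω = 2π·f = 2π·1e+04 = 6.283e+04 rad/s.
Step 2 — Component impedances:
  R: Z = R = 71.7 Ω
  L: Z = jωL = j·6.283e+04·0.0158 = 0 + j992.7 Ω
Step 3 — Series combination: Z_total = R + L = 71.7 + j992.7 Ω = 995.3∠85.9° Ω.
Step 4 — Source phasor: V = 58.8∠107.0° V = -17.19 + j56.23 V.
Step 5 — Ohm's law: I = V / Z_total = (-17.19 + j56.23) / (71.7 + j992.7) = 0.0551 + j0.0213 A.
Step 6 — Convert to polar: |I| = 0.05908 A, ∠I = 21.1°.

I = 0.05908∠21.1° A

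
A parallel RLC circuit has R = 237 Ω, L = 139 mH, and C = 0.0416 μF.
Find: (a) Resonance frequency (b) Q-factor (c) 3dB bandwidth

Step 1 — Resonance: ω₀ = 1/√(LC) = 1/√(0.139·4.16e-08) = 1.315e+04 rad/s.
Step 2 — f₀ = ω₀/(2π) = 2093 Hz.
Step 3 — Parallel Q: Q = R/(ω₀L) = 237/(1.315e+04·0.139) = 0.1297.
Step 4 — Bandwidth: Δω = ω₀/Q = 1.014e+05 rad/s; BW = Δω/(2π) = 1.614e+04 Hz.

(a) f₀ = 2093 Hz  (b) Q = 0.1297  (c) BW = 1.614e+04 Hz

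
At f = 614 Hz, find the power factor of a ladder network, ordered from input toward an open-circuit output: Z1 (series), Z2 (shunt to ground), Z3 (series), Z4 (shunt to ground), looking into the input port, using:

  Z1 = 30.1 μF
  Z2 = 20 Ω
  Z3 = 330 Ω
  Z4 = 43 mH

Step 1 — Angular frequency: ω = 2π·f = 2π·614 = 3858 rad/s.
Step 2 — Component impedances:
  Z1: Z = 1/(jωC) = -j/(ω·C) = 0 - j8.612 Ω
  Z2: Z = R = 20 Ω
  Z3: Z = R = 330 Ω
  Z4: Z = jωL = j·3858·0.043 = 0 + j165.9 Ω
Step 3 — Ladder network (open output): work backward from the far end, alternating series and parallel combinations. Z_in = 19.07 - j8.169 Ω = 20.74∠-23.2° Ω.
Step 4 — Power factor: PF = cos(φ) = Re(Z)/|Z| = 19.067/20.743 = 0.9192.
Step 5 — Type: Im(Z) = -8.169 ⇒ leading (phase φ = -23.2°).

PF = 0.9192 (leading, φ = -23.2°)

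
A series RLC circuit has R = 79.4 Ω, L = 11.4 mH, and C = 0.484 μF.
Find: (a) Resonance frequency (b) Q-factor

Step 1 — Resonance condition Im(Z)=0 gives ω₀ = 1/√(LC).
Step 2 — ω₀ = 1/√(0.0114·4.84e-07) = 1.346e+04 rad/s.
Step 3 — f₀ = ω₀/(2π) = 2143 Hz.
Step 4 — Series Q: Q = ω₀L/R = 1.346e+04·0.0114/79.4 = 1.933.

(a) f₀ = 2143 Hz  (b) Q = 1.933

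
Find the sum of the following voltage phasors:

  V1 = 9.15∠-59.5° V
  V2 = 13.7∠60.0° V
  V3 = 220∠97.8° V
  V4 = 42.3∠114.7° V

Step 1 — Convert each phasor to rectangular form:
  V1 = 9.15·(cos(-59.5°) + j·sin(-59.5°)) = 4.644 - j7.884 V
  V2 = 13.7·(cos(60.0°) + j·sin(60.0°)) = 6.85 + j11.86 V
  V3 = 220·(cos(97.8°) + j·sin(97.8°)) = -29.86 + j218 V
  V4 = 42.3·(cos(114.7°) + j·sin(114.7°)) = -17.68 + j38.43 V
Step 2 — Sum components: V_total = -36.04 + j260.4 V.
Step 3 — Convert to polar: |V_total| = 262.9 V, ∠V_total = 97.9°.

V_total = 262.9∠97.9° V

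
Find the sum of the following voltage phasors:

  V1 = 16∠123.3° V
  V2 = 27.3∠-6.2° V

Step 1 — Convert each phasor to rectangular form:
  V1 = 16·(cos(123.3°) + j·sin(123.3°)) = -8.784 + j13.37 V
  V2 = 27.3·(cos(-6.2°) + j·sin(-6.2°)) = 27.14 - j2.948 V
Step 2 — Sum components: V_total = 18.36 + j10.42 V.
Step 3 — Convert to polar: |V_total| = 21.11 V, ∠V_total = 29.6°.

V_total = 21.11∠29.6° V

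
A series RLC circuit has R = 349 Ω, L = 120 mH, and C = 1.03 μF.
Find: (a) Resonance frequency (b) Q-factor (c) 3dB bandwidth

Step 1 — Resonance condition Im(Z)=0 gives ω₀ = 1/√(LC).
Step 2 — ω₀ = 1/√(0.12·1.03e-06) = 2844 rad/s.
Step 3 — f₀ = ω₀/(2π) = 452.7 Hz.
Step 4 — Series Q: Q = ω₀L/R = 2844·0.12/349 = 0.978.
Step 5 — 3dB bandwidth: Δω = ω₀/Q = 2908 rad/s; BW = Δω/(2π) = 462.9 Hz.

(a) f₀ = 452.7 Hz  (b) Q = 0.978  (c) BW = 462.9 Hz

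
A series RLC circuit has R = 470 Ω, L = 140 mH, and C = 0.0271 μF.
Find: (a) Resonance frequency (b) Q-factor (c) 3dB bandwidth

Step 1 — Resonance: ω₀ = 1/√(LC) = 1/√(0.14·2.71e-08) = 1.623e+04 rad/s.
Step 2 — f₀ = ω₀/(2π) = 2584 Hz.
Step 3 — Series Q: Q = ω₀L/R = 1.623e+04·0.14/470 = 4.836.
Step 4 — Bandwidth: Δω = ω₀/Q = 3357 rad/s; BW = Δω/(2π) = 534.3 Hz.

(a) f₀ = 2584 Hz  (b) Q = 4.836  (c) BW = 534.3 Hz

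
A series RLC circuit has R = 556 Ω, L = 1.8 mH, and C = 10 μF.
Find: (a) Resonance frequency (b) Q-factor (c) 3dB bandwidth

Step 1 — Resonance: ω₀ = 1/√(LC) = 1/√(0.0018·1e-05) = 7454 rad/s.
Step 2 — f₀ = ω₀/(2π) = 1186 Hz.
Step 3 — Series Q: Q = ω₀L/R = 7454·0.0018/556 = 0.02413.
Step 4 — Bandwidth: Δω = ω₀/Q = 3.089e+05 rad/s; BW = Δω/(2π) = 4.916e+04 Hz.

(a) f₀ = 1186 Hz  (b) Q = 0.02413  (c) BW = 4.916e+04 Hz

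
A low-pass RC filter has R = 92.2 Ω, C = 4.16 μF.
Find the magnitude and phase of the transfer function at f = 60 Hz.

Step 1 — Angular frequency: ω = 2π·60 = 377 rad/s.
Step 2 — Transfer function: H(jω) = 1/(1 + jωRC).
Step 3 — Denominator: 1 + jωRC = 1 + j·377·92.2·4.16e-06 = 1 + j0.1446.
Step 4 — H = 0.9795 - j0.1416.
Step 5 — Magnitude: |H| = 0.9897 (-0.1 dB); phase: φ = -8.2°.

|H| = 0.9897 (-0.1 dB), φ = -8.2°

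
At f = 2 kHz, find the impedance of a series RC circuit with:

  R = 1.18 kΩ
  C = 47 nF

Step 1 — Angular frequency: ω = 2π·f = 2π·2000 = 1.257e+04 rad/s.
Step 2 — Component impedances:
  R: Z = R = 1180 Ω
  C: Z = 1/(jωC) = -j/(ω·C) = 0 - j1693 Ω
Step 3 — Series combination: Z_total = R + C = 1180 - j1693 Ω = 2064∠-55.1° Ω.

Z = 1180 - j1693 Ω = 2064∠-55.1° Ω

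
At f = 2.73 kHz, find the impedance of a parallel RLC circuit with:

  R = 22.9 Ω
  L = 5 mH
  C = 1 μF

Step 1 — Angular frequency: ω = 2π·f = 2π·2730 = 1.715e+04 rad/s.
Step 2 — Component impedances:
  R: Z = R = 22.9 Ω
  L: Z = jωL = j·1.715e+04·0.005 = 0 + j85.77 Ω
  C: Z = 1/(jωC) = -j/(ω·C) = 0 - j58.3 Ω
Step 3 — Parallel combination: 1/Z_total = 1/R + 1/L + 1/C; Z_total = 22.54 - j2.836 Ω = 22.72∠-7.2° Ω.

Z = 22.54 - j2.836 Ω = 22.72∠-7.2° Ω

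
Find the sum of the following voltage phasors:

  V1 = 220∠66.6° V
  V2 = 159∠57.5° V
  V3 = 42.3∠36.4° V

Step 1 — Convert each phasor to rectangular form:
  V1 = 220·(cos(66.6°) + j·sin(66.6°)) = 87.37 + j201.9 V
  V2 = 159·(cos(57.5°) + j·sin(57.5°)) = 85.43 + j134.1 V
  V3 = 42.3·(cos(36.4°) + j·sin(36.4°)) = 34.05 + j25.1 V
Step 2 — Sum components: V_total = 206.9 + j361.1 V.
Step 3 — Convert to polar: |V_total| = 416.2 V, ∠V_total = 60.2°.

V_total = 416.2∠60.2° V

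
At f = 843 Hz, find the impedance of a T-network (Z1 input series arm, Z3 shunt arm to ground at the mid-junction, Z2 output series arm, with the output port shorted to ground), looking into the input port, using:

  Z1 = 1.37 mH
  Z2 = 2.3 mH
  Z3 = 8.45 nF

Step 1 — Angular frequency: ω = 2π·f = 2π·843 = 5297 rad/s.
Step 2 — Component impedances:
  Z1: Z = jωL = j·5297·0.00137 = 0 + j7.257 Ω
  Z2: Z = jωL = j·5297·0.0023 = 0 + j12.18 Ω
  Z3: Z = 1/(jωC) = -j/(ω·C) = 0 - j2.234e+04 Ω
Step 3 — With the output port shorted to ground, the output series arm Z2 runs from the junction to ground; the shunt arm Z3 also runs from the junction to ground. They appear in parallel: Z3 || Z2 = 0 + j12.19 Ω.
Step 4 — Series with input arm Z1: Z_in = Z1 + (Z3 || Z2) = 0 + j19.45 Ω = 19.45∠90.0° Ω.

Z = 0 + j19.45 Ω = 19.45∠90.0° Ω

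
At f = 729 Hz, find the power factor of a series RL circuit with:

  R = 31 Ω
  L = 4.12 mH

Step 1 — Angular frequency: ω = 2π·f = 2π·729 = 4580 rad/s.
Step 2 — Component impedances:
  R: Z = R = 31 Ω
  L: Z = jωL = j·4580·0.00412 = 0 + j18.87 Ω
Step 3 — Series combination: Z_total = R + L = 31 + j18.87 Ω = 36.29∠31.3° Ω.
Step 4 — Power factor: PF = cos(φ) = Re(Z)/|Z| = 31/36.29 = 0.8542.
Step 5 — Type: Im(Z) = 18.87 ⇒ lagging (phase φ = 31.3°).

PF = 0.8542 (lagging, φ = 31.3°)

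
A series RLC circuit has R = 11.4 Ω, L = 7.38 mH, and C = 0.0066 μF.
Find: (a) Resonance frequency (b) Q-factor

Step 1 — Resonance condition Im(Z)=0 gives ω₀ = 1/√(LC).
Step 2 — ω₀ = 1/√(0.00738·6.6e-09) = 1.433e+05 rad/s.
Step 3 — f₀ = ω₀/(2π) = 2.28e+04 Hz.
Step 4 — Series Q: Q = ω₀L/R = 1.433e+05·0.00738/11.4 = 92.76.

(a) f₀ = 2.28e+04 Hz  (b) Q = 92.76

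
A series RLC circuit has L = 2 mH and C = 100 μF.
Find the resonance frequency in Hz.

Step 1 — Resonance condition Im(Z)=0 gives ω₀ = 1/√(LC).
Step 2 — ω₀ = 1/√(0.002·0.0001) = 2236 rad/s.
Step 3 — f₀ = ω₀/(2π) = 355.9 Hz.

f₀ = 355.9 Hz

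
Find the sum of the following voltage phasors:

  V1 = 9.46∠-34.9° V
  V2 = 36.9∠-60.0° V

Step 1 — Convert each phasor to rectangular form:
  V1 = 9.46·(cos(-34.9°) + j·sin(-34.9°)) = 7.759 - j5.412 V
  V2 = 36.9·(cos(-60.0°) + j·sin(-60.0°)) = 18.45 - j31.96 V
Step 2 — Sum components: V_total = 26.21 - j37.37 V.
Step 3 — Convert to polar: |V_total| = 45.64 V, ∠V_total = -55.0°.

V_total = 45.64∠-55.0° V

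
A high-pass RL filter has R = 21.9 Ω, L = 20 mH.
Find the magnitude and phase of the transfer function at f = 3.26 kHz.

Step 1 — Angular frequency: ω = 2π·3260 = 2.048e+04 rad/s.
Step 2 — Transfer function: H(jω) = jωL/(R + jωL).
Step 3 — Numerator jωL = j·409.7; denominator R + jωL = 21.9 + j409.7.
Step 4 — H = 0.9972 + j0.05331.
Step 5 — Magnitude: |H| = 0.9986 (-0.0 dB); phase: φ = 3.1°.

|H| = 0.9986 (-0.0 dB), φ = 3.1°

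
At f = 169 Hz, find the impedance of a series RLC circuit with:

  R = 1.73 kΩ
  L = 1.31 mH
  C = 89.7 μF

Step 1 — Angular frequency: ω = 2π·f = 2π·169 = 1062 rad/s.
Step 2 — Component impedances:
  R: Z = R = 1730 Ω
  L: Z = jωL = j·1062·0.00131 = 0 + j1.391 Ω
  C: Z = 1/(jωC) = -j/(ω·C) = 0 - j10.5 Ω
Step 3 — Series combination: Z_total = R + L + C = 1730 - j9.108 Ω = 1730∠-0.3° Ω.

Z = 1730 - j9.108 Ω = 1730∠-0.3° Ω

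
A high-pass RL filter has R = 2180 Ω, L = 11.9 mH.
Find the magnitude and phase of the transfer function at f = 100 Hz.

Step 1 — Angular frequency: ω = 2π·100 = 628.3 rad/s.
Step 2 — Transfer function: H(jω) = jωL/(R + jωL).
Step 3 — Numerator jωL = j·7.477; denominator R + jωL = 2180 + j7.477.
Step 4 — H = 1.176e-05 + j0.00343.
Step 5 — Magnitude: |H| = 0.00343 (-49.3 dB); phase: φ = 89.8°.

|H| = 0.00343 (-49.3 dB), φ = 89.8°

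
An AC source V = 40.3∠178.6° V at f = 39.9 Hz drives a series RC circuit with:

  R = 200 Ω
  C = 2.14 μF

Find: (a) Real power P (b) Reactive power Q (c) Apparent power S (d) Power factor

Step 1 — Angular frequency: ω = 2π·f = 2π·39.9 = 250.7 rad/s.
Step 2 — Component impedances:
  R: Z = R = 200 Ω
  C: Z = 1/(jωC) = -j/(ω·C) = 0 - j1864 Ω
Step 3 — Series combination: Z_total = R + C = 200 - j1864 Ω = 1875∠-83.9° Ω.
Step 4 — Source phasor: V = 40.3∠178.6° V = -40.29 + j0.9846 V.
Step 5 — Current: I = V / Z = -0.002815 - j0.02131 A = 0.0215∠-97.5° A.
Step 6 — Complex power: S = V·I* = 0.09243 - j0.8614 VA.
Step 7 — Real power: P = Re(S) = 0.09243 W.
Step 8 — Reactive power: Q = Im(S) = -0.8614 VAR.
Step 9 — Apparent power: |S| = 0.8663 VA.
Step 10 — Power factor: PF = P/|S| = 0.1067 (leading).

(a) P = 0.09243 W  (b) Q = -0.8614 VAR  (c) S = 0.8663 VA  (d) PF = 0.1067 (leading)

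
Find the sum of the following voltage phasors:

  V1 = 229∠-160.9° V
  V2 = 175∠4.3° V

Step 1 — Convert each phasor to rectangular form:
  V1 = 229·(cos(-160.9°) + j·sin(-160.9°)) = -216.4 - j74.93 V
  V2 = 175·(cos(4.3°) + j·sin(4.3°)) = 174.5 + j13.12 V
Step 2 — Sum components: V_total = -41.89 - j61.81 V.
Step 3 — Convert to polar: |V_total| = 74.67 V, ∠V_total = -124.1°.

V_total = 74.67∠-124.1° V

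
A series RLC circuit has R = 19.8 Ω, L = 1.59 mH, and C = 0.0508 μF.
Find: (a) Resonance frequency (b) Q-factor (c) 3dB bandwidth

Step 1 — Resonance condition Im(Z)=0 gives ω₀ = 1/√(LC).
Step 2 — ω₀ = 1/√(0.00159·5.08e-08) = 1.113e+05 rad/s.
Step 3 — f₀ = ω₀/(2π) = 1.771e+04 Hz.
Step 4 — Series Q: Q = ω₀L/R = 1.113e+05·0.00159/19.8 = 8.935.
Step 5 — 3dB bandwidth: Δω = ω₀/Q = 1.245e+04 rad/s; BW = Δω/(2π) = 1982 Hz.

(a) f₀ = 1.771e+04 Hz  (b) Q = 8.935  (c) BW = 1982 Hz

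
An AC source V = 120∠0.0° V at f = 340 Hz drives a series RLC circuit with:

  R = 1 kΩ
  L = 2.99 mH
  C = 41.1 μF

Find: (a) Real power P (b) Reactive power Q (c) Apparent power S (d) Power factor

Step 1 — Angular frequency: ω = 2π·f = 2π·340 = 2136 rad/s.
Step 2 — Component impedances:
  R: Z = R = 1000 Ω
  L: Z = jωL = j·2136·0.00299 = 0 + j6.387 Ω
  C: Z = 1/(jωC) = -j/(ω·C) = 0 - j11.39 Ω
Step 3 — Series combination: Z_total = R + L + C = 1000 - j5.002 Ω = 1000∠-0.3° Ω.
Step 4 — Source phasor: V = 120∠0.0° V = 120 V.
Step 5 — Current: I = V / Z = 0.12 + j0.0006002 A = 0.12∠0.3° A.
Step 6 — Complex power: S = V·I* = 14.4 - j0.07203 VA.
Step 7 — Real power: P = Re(S) = 14.4 W.
Step 8 — Reactive power: Q = Im(S) = -0.07203 VAR.
Step 9 — Apparent power: |S| = 14.4 VA.
Step 10 — Power factor: PF = P/|S| = 1 (leading).

(a) P = 14.4 W  (b) Q = -0.07203 VAR  (c) S = 14.4 VA  (d) PF = 1 (leading)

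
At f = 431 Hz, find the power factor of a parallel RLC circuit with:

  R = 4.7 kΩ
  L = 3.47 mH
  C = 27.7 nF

Step 1 — Angular frequency: ω = 2π·f = 2π·431 = 2708 rad/s.
Step 2 — Component impedances:
  R: Z = R = 4700 Ω
  L: Z = jωL = j·2708·0.00347 = 0 + j9.397 Ω
  C: Z = 1/(jωC) = -j/(ω·C) = 0 - j1.333e+04 Ω
Step 3 — Parallel combination: 1/Z_total = 1/R + 1/L + 1/C; Z_total = 0.01881 + j9.404 Ω = 9.404∠89.9° Ω.
Step 4 — Power factor: PF = cos(φ) = Re(Z)/|Z| = 0.018814/9.4036 = 0.002001.
Step 5 — Type: Im(Z) = 9.404 ⇒ lagging (phase φ = 89.9°).

PF = 0.002001 (lagging, φ = 89.9°)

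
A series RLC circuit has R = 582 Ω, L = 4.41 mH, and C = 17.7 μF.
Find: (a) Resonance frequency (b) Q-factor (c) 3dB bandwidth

Step 1 — Resonance condition Im(Z)=0 gives ω₀ = 1/√(LC).
Step 2 — ω₀ = 1/√(0.00441·1.77e-05) = 3579 rad/s.
Step 3 — f₀ = ω₀/(2π) = 569.7 Hz.
Step 4 — Series Q: Q = ω₀L/R = 3579·0.00441/582 = 0.02712.
Step 5 — 3dB bandwidth: Δω = ω₀/Q = 1.32e+05 rad/s; BW = Δω/(2π) = 2.1e+04 Hz.

(a) f₀ = 569.7 Hz  (b) Q = 0.02712  (c) BW = 2.1e+04 Hz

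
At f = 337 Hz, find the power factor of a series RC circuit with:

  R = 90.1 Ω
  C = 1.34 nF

Step 1 — Angular frequency: ω = 2π·f = 2π·337 = 2117 rad/s.
Step 2 — Component impedances:
  R: Z = R = 90.1 Ω
  C: Z = 1/(jωC) = -j/(ω·C) = 0 - j3.524e+05 Ω
Step 3 — Series combination: Z_total = R + C = 90.1 - j3.524e+05 Ω = 3.524e+05∠-90.0° Ω.
Step 4 — Power factor: PF = cos(φ) = Re(Z)/|Z| = 90.1/3.5244e+05 = 0.0002556.
Step 5 — Type: Im(Z) = -3.524e+05 ⇒ leading (phase φ = -90.0°).

PF = 0.0002556 (leading, φ = -90.0°)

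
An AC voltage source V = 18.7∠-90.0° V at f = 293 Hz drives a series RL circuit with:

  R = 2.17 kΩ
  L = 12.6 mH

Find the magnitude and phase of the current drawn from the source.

Step 1 — Angular frequency: ω = 2π·f = 2π·293 = 1841 rad/s.
Step 2 — Component impedances:
  R: Z = R = 2170 Ω
  L: Z = jωL = j·1841·0.0126 = 0 + j23.2 Ω
Step 3 — Series combination: Z_total = R + L = 2170 + j23.2 Ω = 2170∠0.6° Ω.
Step 4 — Source phasor: V = 18.7∠-90.0° V = 0 - j18.7 V.
Step 5 — Ohm's law: I = V / Z_total = (0 - j18.7) / (2170 + j23.2) = -9.211e-05 - j0.008617 A.
Step 6 — Convert to polar: |I| = 0.008617 A, ∠I = -90.6°.

I = 0.008617∠-90.6° A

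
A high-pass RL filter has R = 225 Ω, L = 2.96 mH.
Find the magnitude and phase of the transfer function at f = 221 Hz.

Step 1 — Angular frequency: ω = 2π·221 = 1389 rad/s.
Step 2 — Transfer function: H(jω) = jωL/(R + jωL).
Step 3 — Numerator jωL = j·4.11; denominator R + jωL = 225 + j4.11.
Step 4 — H = 0.0003336 + j0.01826.
Step 5 — Magnitude: |H| = 0.01826 (-34.8 dB); phase: φ = 89.0°.

|H| = 0.01826 (-34.8 dB), φ = 89.0°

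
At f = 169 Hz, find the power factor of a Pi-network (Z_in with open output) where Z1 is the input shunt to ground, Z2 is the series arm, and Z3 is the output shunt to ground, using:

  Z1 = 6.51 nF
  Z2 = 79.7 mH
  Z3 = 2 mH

Step 1 — Angular frequency: ω = 2π·f = 2π·169 = 1062 rad/s.
Step 2 — Component impedances:
  Z1: Z = 1/(jωC) = -j/(ω·C) = 0 - j1.447e+05 Ω
  Z2: Z = jωL = j·1062·0.0797 = 0 + j84.63 Ω
  Z3: Z = jωL = j·1062·0.002 = 0 + j2.124 Ω
Step 3 — With open output, the series arm Z2 and the output shunt Z3 appear in series to ground: Z2 + Z3 = 0 + j86.75 Ω.
Step 4 — Parallel with input shunt Z1: Z_in = Z1 || (Z2 + Z3) = 0 + j86.81 Ω = 86.81∠90.0° Ω.
Step 5 — Power factor: PF = cos(φ) = Re(Z)/|Z| = -0/86.81 = -0.
Step 6 — Type: Im(Z) = 86.81 ⇒ lagging (phase φ = 90.0°).

PF = -0 (lagging, φ = 90.0°)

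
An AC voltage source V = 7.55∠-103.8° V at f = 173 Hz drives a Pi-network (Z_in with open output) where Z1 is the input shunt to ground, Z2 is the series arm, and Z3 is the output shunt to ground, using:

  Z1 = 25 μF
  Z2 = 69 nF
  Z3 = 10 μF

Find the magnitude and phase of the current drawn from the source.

Step 1 — Angular frequency: ω = 2π·f = 2π·173 = 1087 rad/s.
Step 2 — Component impedances:
  Z1: Z = 1/(jωC) = -j/(ω·C) = 0 - j36.8 Ω
  Z2: Z = 1/(jωC) = -j/(ω·C) = 0 - j1.333e+04 Ω
  Z3: Z = 1/(jωC) = -j/(ω·C) = 0 - j92 Ω
Step 3 — With open output, the series arm Z2 and the output shunt Z3 appear in series to ground: Z2 + Z3 = 0 - j1.342e+04 Ω.
Step 4 — Parallel with input shunt Z1: Z_in = Z1 || (Z2 + Z3) = 0 - j36.7 Ω = 36.7∠-90.0° Ω.
Step 5 — Source phasor: V = 7.55∠-103.8° V = -1.801 - j7.332 V.
Step 6 — Ohm's law: I = V / Z_total = (-1.801 - j7.332) / (0 - j36.7) = 0.1998 - j0.04907 A.
Step 7 — Convert to polar: |I| = 0.2057 A, ∠I = -13.8°.

I = 0.2057∠-13.8° A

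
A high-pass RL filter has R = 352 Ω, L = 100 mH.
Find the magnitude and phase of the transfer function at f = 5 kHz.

Step 1 — Angular frequency: ω = 2π·5000 = 3.142e+04 rad/s.
Step 2 — Transfer function: H(jω) = jωL/(R + jωL).
Step 3 — Numerator jωL = j·3142; denominator R + jωL = 352 + j3142.
Step 4 — H = 0.9876 + j0.1107.
Step 5 — Magnitude: |H| = 0.9938 (-0.1 dB); phase: φ = 6.4°.

|H| = 0.9938 (-0.1 dB), φ = 6.4°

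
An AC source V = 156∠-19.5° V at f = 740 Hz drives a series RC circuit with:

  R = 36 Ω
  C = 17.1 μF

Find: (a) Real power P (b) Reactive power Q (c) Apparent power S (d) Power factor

Step 1 — Angular frequency: ω = 2π·f = 2π·740 = 4650 rad/s.
Step 2 — Component impedances:
  R: Z = R = 36 Ω
  C: Z = 1/(jωC) = -j/(ω·C) = 0 - j12.58 Ω
Step 3 — Series combination: Z_total = R + C = 36 - j12.58 Ω = 38.13∠-19.3° Ω.
Step 4 — Source phasor: V = 156∠-19.5° V = 147.1 - j52.07 V.
Step 5 — Current: I = V / Z = 4.091 - j0.01727 A = 4.091∠-0.2° A.
Step 6 — Complex power: S = V·I* = 602.5 - j210.5 VA.
Step 7 — Real power: P = Re(S) = 602.5 W.
Step 8 — Reactive power: Q = Im(S) = -210.5 VAR.
Step 9 — Apparent power: |S| = 638.2 VA.
Step 10 — Power factor: PF = P/|S| = 0.944 (leading).

(a) P = 602.5 W  (b) Q = -210.5 VAR  (c) S = 638.2 VA  (d) PF = 0.944 (leading)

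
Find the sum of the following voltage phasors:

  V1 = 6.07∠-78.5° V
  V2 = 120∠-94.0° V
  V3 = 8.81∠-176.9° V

Step 1 — Convert each phasor to rectangular form:
  V1 = 6.07·(cos(-78.5°) + j·sin(-78.5°)) = 1.21 - j5.948 V
  V2 = 120·(cos(-94.0°) + j·sin(-94.0°)) = -8.371 - j119.7 V
  V3 = 8.81·(cos(-176.9°) + j·sin(-176.9°)) = -8.797 - j0.4764 V
Step 2 — Sum components: V_total = -15.96 - j126.1 V.
Step 3 — Convert to polar: |V_total| = 127.1 V, ∠V_total = -97.2°.

V_total = 127.1∠-97.2° V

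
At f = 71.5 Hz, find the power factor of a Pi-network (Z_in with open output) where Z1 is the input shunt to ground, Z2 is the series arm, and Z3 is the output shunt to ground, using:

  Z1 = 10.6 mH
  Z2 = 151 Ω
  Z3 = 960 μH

Step 1 — Angular frequency: ω = 2π·f = 2π·71.5 = 449.2 rad/s.
Step 2 — Component impedances:
  Z1: Z = jωL = j·449.2·0.0106 = 0 + j4.762 Ω
  Z2: Z = R = 151 Ω
  Z3: Z = jωL = j·449.2·0.00096 = 0 + j0.4313 Ω
Step 3 — With open output, the series arm Z2 and the output shunt Z3 appear in series to ground: Z2 + Z3 = 151 + j0.4313 Ω.
Step 4 — Parallel with input shunt Z1: Z_in = Z1 || (Z2 + Z3) = 0.15 + j4.757 Ω = 4.759∠88.2° Ω.
Step 5 — Power factor: PF = cos(φ) = Re(Z)/|Z| = 0.15/4.759 = 0.03152.
Step 6 — Type: Im(Z) = 4.757 ⇒ lagging (phase φ = 88.2°).

PF = 0.03152 (lagging, φ = 88.2°)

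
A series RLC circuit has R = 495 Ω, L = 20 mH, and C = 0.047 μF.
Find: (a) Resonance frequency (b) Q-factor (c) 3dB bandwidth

Step 1 — Resonance condition Im(Z)=0 gives ω₀ = 1/√(LC).
Step 2 — ω₀ = 1/√(0.02·4.7e-08) = 3.262e+04 rad/s.
Step 3 — f₀ = ω₀/(2π) = 5191 Hz.
Step 4 — Series Q: Q = ω₀L/R = 3.262e+04·0.02/495 = 1.318.
Step 5 — 3dB bandwidth: Δω = ω₀/Q = 2.475e+04 rad/s; BW = Δω/(2π) = 3939 Hz.

(a) f₀ = 5191 Hz  (b) Q = 1.318  (c) BW = 3939 Hz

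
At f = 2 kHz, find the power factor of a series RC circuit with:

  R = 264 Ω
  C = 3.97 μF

Step 1 — Angular frequency: ω = 2π·f = 2π·2000 = 1.257e+04 rad/s.
Step 2 — Component impedances:
  R: Z = R = 264 Ω
  C: Z = 1/(jωC) = -j/(ω·C) = 0 - j20.04 Ω
Step 3 — Series combination: Z_total = R + C = 264 - j20.04 Ω = 264.8∠-4.3° Ω.
Step 4 — Power factor: PF = cos(φ) = Re(Z)/|Z| = 264/264.76 = 0.9971.
Step 5 — Type: Im(Z) = -20.04 ⇒ leading (phase φ = -4.3°).

PF = 0.9971 (leading, φ = -4.3°)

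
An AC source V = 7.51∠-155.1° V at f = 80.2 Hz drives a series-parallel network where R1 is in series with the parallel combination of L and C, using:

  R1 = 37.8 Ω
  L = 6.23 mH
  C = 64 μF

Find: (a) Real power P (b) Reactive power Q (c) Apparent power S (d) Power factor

Step 1 — Angular frequency: ω = 2π·f = 2π·80.2 = 503.9 rad/s.
Step 2 — Component impedances:
  R1: Z = R = 37.8 Ω
  L: Z = jωL = j·503.9·0.00623 = 0 + j3.139 Ω
  C: Z = 1/(jωC) = -j/(ω·C) = 0 - j31.01 Ω
Step 3 — Parallel branch: L || C = 1/(1/L + 1/C) = 0 + j3.493 Ω.
Step 4 — Series with R1: Z_total = R1 + (L || C) = 37.8 + j3.493 Ω = 37.96∠5.3° Ω.
Step 5 — Source phasor: V = 7.51∠-155.1° V = -6.812 - j3.162 V.
Step 6 — Current: I = V / Z = -0.1863 - j0.06643 A = 0.1978∠-160.4° A.
Step 7 — Complex power: S = V·I* = 1.479 + j0.1367 VA.
Step 8 — Real power: P = Re(S) = 1.479 W.
Step 9 — Reactive power: Q = Im(S) = 0.1367 VAR.
Step 10 — Apparent power: |S| = 1.486 VA.
Step 11 — Power factor: PF = P/|S| = 0.9958 (lagging).

(a) P = 1.479 W  (b) Q = 0.1367 VAR  (c) S = 1.486 VA  (d) PF = 0.9958 (lagging)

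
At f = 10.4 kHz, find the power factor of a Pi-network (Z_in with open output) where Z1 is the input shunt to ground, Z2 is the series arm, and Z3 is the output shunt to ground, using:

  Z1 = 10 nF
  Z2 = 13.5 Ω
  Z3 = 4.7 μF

Step 1 — Angular frequency: ω = 2π·f = 2π·1.04e+04 = 6.535e+04 rad/s.
Step 2 — Component impedances:
  Z1: Z = 1/(jωC) = -j/(ω·C) = 0 - j1530 Ω
  Z2: Z = R = 13.5 Ω
  Z3: Z = 1/(jωC) = -j/(ω·C) = 0 - j3.256 Ω
Step 3 — With open output, the series arm Z2 and the output shunt Z3 appear in series to ground: Z2 + Z3 = 13.5 - j3.256 Ω.
Step 4 — Parallel with input shunt Z1: Z_in = Z1 || (Z2 + Z3) = 13.44 - j3.367 Ω = 13.86∠-14.1° Ω.
Step 5 — Power factor: PF = cos(φ) = Re(Z)/|Z| = 13.4417/13.8571 = 0.97.
Step 6 — Type: Im(Z) = -3.367 ⇒ leading (phase φ = -14.1°).

PF = 0.97 (leading, φ = -14.1°)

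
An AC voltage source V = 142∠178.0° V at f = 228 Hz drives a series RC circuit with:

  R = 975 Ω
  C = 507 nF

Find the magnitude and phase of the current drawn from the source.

Step 1 — Angular frequency: ω = 2π·f = 2π·228 = 1433 rad/s.
Step 2 — Component impedances:
  R: Z = R = 975 Ω
  C: Z = 1/(jωC) = -j/(ω·C) = 0 - j1377 Ω
Step 3 — Series combination: Z_total = R + C = 975 - j1377 Ω = 1687∠-54.7° Ω.
Step 4 — Source phasor: V = 142∠178.0° V = -141.9 + j4.956 V.
Step 5 — Ohm's law: I = V / Z_total = (-141.9 + j4.956) / (975 - j1377) = -0.05101 - j0.06695 A.
Step 6 — Convert to polar: |I| = 0.08417 A, ∠I = -127.3°.

I = 0.08417∠-127.3° A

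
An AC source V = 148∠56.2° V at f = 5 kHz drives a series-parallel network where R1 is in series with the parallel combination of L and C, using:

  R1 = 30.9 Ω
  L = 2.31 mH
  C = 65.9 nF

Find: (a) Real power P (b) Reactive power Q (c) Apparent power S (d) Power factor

Step 1 — Angular frequency: ω = 2π·f = 2π·5000 = 3.142e+04 rad/s.
Step 2 — Component impedances:
  R1: Z = R = 30.9 Ω
  L: Z = jωL = j·3.142e+04·0.00231 = 0 + j72.57 Ω
  C: Z = 1/(jωC) = -j/(ω·C) = 0 - j483 Ω
Step 3 — Parallel branch: L || C = 1/(1/L + 1/C) = 0 + j85.4 Ω.
Step 4 — Series with R1: Z_total = R1 + (L || C) = 30.9 + j85.4 Ω = 90.82∠70.1° Ω.
Step 5 — Source phasor: V = 148∠56.2° V = 82.33 + j123 V.
Step 6 — Current: I = V / Z = 1.582 - j0.3917 A = 1.63∠-13.9° A.
Step 7 — Complex power: S = V·I* = 82.06 + j226.8 VA.
Step 8 — Real power: P = Re(S) = 82.06 W.
Step 9 — Reactive power: Q = Im(S) = 226.8 VAR.
Step 10 — Apparent power: |S| = 241.2 VA.
Step 11 — Power factor: PF = P/|S| = 0.3402 (lagging).

(a) P = 82.06 W  (b) Q = 226.8 VAR  (c) S = 241.2 VA  (d) PF = 0.3402 (lagging)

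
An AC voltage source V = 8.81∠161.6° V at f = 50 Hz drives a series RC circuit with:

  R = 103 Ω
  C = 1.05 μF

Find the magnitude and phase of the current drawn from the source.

Step 1 — Angular frequency: ω = 2π·f = 2π·50 = 314.2 rad/s.
Step 2 — Component impedances:
  R: Z = R = 103 Ω
  C: Z = 1/(jωC) = -j/(ω·C) = 0 - j3032 Ω
Step 3 — Series combination: Z_total = R + C = 103 - j3032 Ω = 3033∠-88.1° Ω.
Step 4 — Source phasor: V = 8.81∠161.6° V = -8.36 + j2.781 V.
Step 5 — Ohm's law: I = V / Z_total = (-8.36 + j2.781) / (103 - j3032) = -0.00101 - j0.002723 A.
Step 6 — Convert to polar: |I| = 0.002904 A, ∠I = -110.3°.

I = 0.002904∠-110.3° A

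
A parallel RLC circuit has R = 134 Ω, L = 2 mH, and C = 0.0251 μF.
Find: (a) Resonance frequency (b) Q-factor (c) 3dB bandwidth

Step 1 — Resonance: ω₀ = 1/√(LC) = 1/√(0.002·2.51e-08) = 1.411e+05 rad/s.
Step 2 — f₀ = ω₀/(2π) = 2.246e+04 Hz.
Step 3 — Parallel Q: Q = R/(ω₀L) = 134/(1.411e+05·0.002) = 0.4747.
Step 4 — Bandwidth: Δω = ω₀/Q = 2.973e+05 rad/s; BW = Δω/(2π) = 4.732e+04 Hz.

(a) f₀ = 2.246e+04 Hz  (b) Q = 0.4747  (c) BW = 4.732e+04 Hz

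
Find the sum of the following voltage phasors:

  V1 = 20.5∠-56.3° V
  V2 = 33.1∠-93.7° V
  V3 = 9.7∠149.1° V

Step 1 — Convert each phasor to rectangular form:
  V1 = 20.5·(cos(-56.3°) + j·sin(-56.3°)) = 11.37 - j17.06 V
  V2 = 33.1·(cos(-93.7°) + j·sin(-93.7°)) = -2.136 - j33.03 V
  V3 = 9.7·(cos(149.1°) + j·sin(149.1°)) = -8.323 + j4.981 V
Step 2 — Sum components: V_total = 0.9151 - j45.1 V.
Step 3 — Convert to polar: |V_total| = 45.11 V, ∠V_total = -88.8°.

V_total = 45.11∠-88.8° V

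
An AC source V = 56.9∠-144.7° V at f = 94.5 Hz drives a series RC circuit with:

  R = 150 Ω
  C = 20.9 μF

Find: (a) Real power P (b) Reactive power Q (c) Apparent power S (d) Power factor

Step 1 — Angular frequency: ω = 2π·f = 2π·94.5 = 593.8 rad/s.
Step 2 — Component impedances:
  R: Z = R = 150 Ω
  C: Z = 1/(jωC) = -j/(ω·C) = 0 - j80.58 Ω
Step 3 — Series combination: Z_total = R + C = 150 - j80.58 Ω = 170.3∠-28.2° Ω.
Step 4 — Source phasor: V = 56.9∠-144.7° V = -46.44 - j32.88 V.
Step 5 — Current: I = V / Z = -0.1489 - j0.2992 A = 0.3342∠-116.5° A.
Step 6 — Complex power: S = V·I* = 16.75 - j8.998 VA.
Step 7 — Real power: P = Re(S) = 16.75 W.
Step 8 — Reactive power: Q = Im(S) = -8.998 VAR.
Step 9 — Apparent power: |S| = 19.01 VA.
Step 10 — Power factor: PF = P/|S| = 0.8809 (leading).

(a) P = 16.75 W  (b) Q = -8.998 VAR  (c) S = 19.01 VA  (d) PF = 0.8809 (leading)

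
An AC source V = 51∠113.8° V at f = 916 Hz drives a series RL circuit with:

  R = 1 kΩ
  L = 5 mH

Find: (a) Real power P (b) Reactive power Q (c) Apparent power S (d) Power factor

Step 1 — Angular frequency: ω = 2π·f = 2π·916 = 5755 rad/s.
Step 2 — Component impedances:
  R: Z = R = 1000 Ω
  L: Z = jωL = j·5755·0.005 = 0 + j28.78 Ω
Step 3 — Series combination: Z_total = R + L = 1000 + j28.78 Ω = 1000∠1.6° Ω.
Step 4 — Source phasor: V = 51∠113.8° V = -20.58 + j46.66 V.
Step 5 — Current: I = V / Z = -0.01922 + j0.04722 A = 0.05098∠112.2° A.
Step 6 — Complex power: S = V·I* = 2.599 + j0.07479 VA.
Step 7 — Real power: P = Re(S) = 2.599 W.
Step 8 — Reactive power: Q = Im(S) = 0.07479 VAR.
Step 9 — Apparent power: |S| = 2.6 VA.
Step 10 — Power factor: PF = P/|S| = 0.9996 (lagging).

(a) P = 2.599 W  (b) Q = 0.07479 VAR  (c) S = 2.6 VA  (d) PF = 0.9996 (lagging)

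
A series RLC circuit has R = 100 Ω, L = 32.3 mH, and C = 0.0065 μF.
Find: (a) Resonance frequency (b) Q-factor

Step 1 — Resonance condition Im(Z)=0 gives ω₀ = 1/√(LC).
Step 2 — ω₀ = 1/√(0.0323·6.5e-09) = 6.901e+04 rad/s.
Step 3 — f₀ = ω₀/(2π) = 1.098e+04 Hz.
Step 4 — Series Q: Q = ω₀L/R = 6.901e+04·0.0323/100 = 22.29.

(a) f₀ = 1.098e+04 Hz  (b) Q = 22.29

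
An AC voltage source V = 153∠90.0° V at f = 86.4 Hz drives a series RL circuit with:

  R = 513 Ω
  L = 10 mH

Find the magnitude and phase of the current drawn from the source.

Step 1 — Angular frequency: ω = 2π·f = 2π·86.4 = 542.9 rad/s.
Step 2 — Component impedances:
  R: Z = R = 513 Ω
  L: Z = jωL = j·542.9·0.01 = 0 + j5.429 Ω
Step 3 — Series combination: Z_total = R + L = 513 + j5.429 Ω = 513∠0.6° Ω.
Step 4 — Source phasor: V = 153∠90.0° V = 0 + j153 V.
Step 5 — Ohm's law: I = V / Z_total = (0 + j153) / (513 + j5.429) = 0.003156 + j0.2982 A.
Step 6 — Convert to polar: |I| = 0.2982 A, ∠I = 89.4°.

I = 0.2982∠89.4° A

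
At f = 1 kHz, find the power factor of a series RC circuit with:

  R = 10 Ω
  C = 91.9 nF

Step 1 — Angular frequency: ω = 2π·f = 2π·1000 = 6283 rad/s.
Step 2 — Component impedances:
  R: Z = R = 10 Ω
  C: Z = 1/(jωC) = -j/(ω·C) = 0 - j1732 Ω
Step 3 — Series combination: Z_total = R + C = 10 - j1732 Ω = 1732∠-89.7° Ω.
Step 4 — Power factor: PF = cos(φ) = Re(Z)/|Z| = 10/1732 = 0.005774.
Step 5 — Type: Im(Z) = -1732 ⇒ leading (phase φ = -89.7°).

PF = 0.005774 (leading, φ = -89.7°)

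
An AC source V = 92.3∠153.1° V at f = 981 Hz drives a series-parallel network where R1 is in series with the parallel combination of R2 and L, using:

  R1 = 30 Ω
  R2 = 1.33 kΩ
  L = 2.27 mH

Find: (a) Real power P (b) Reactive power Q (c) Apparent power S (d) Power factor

Step 1 — Angular frequency: ω = 2π·f = 2π·981 = 6164 rad/s.
Step 2 — Component impedances:
  R1: Z = R = 30 Ω
  R2: Z = R = 1330 Ω
  L: Z = jωL = j·6164·0.00227 = 0 + j13.99 Ω
Step 3 — Parallel branch: R2 || L = 1/(1/R2 + 1/L) = 0.1472 + j13.99 Ω.
Step 4 — Series with R1: Z_total = R1 + (R2 || L) = 30.15 + j13.99 Ω = 33.24∠24.9° Ω.
Step 5 — Source phasor: V = 92.3∠153.1° V = -82.31 + j41.76 V.
Step 6 — Current: I = V / Z = -1.718 + j2.182 A = 2.777∠128.2° A.
Step 7 — Complex power: S = V·I* = 232.5 + j107.9 VA.
Step 8 — Real power: P = Re(S) = 232.5 W.
Step 9 — Reactive power: Q = Im(S) = 107.9 VAR.
Step 10 — Apparent power: |S| = 256.3 VA.
Step 11 — Power factor: PF = P/|S| = 0.9071 (lagging).

(a) P = 232.5 W  (b) Q = 107.9 VAR  (c) S = 256.3 VA  (d) PF = 0.9071 (lagging)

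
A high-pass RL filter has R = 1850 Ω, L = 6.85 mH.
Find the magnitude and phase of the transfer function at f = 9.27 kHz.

Step 1 — Angular frequency: ω = 2π·9270 = 5.825e+04 rad/s.
Step 2 — Transfer function: H(jω) = jωL/(R + jωL).
Step 3 — Numerator jωL = j·399; denominator R + jωL = 1850 + j399.
Step 4 — H = 0.04444 + j0.2061.
Step 5 — Magnitude: |H| = 0.2108 (-13.5 dB); phase: φ = 77.8°.

|H| = 0.2108 (-13.5 dB), φ = 77.8°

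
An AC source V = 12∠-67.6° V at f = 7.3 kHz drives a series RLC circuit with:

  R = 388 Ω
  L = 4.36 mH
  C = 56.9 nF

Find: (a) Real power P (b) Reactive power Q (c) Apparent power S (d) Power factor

Step 1 — Angular frequency: ω = 2π·f = 2π·7300 = 4.587e+04 rad/s.
Step 2 — Component impedances:
  R: Z = R = 388 Ω
  L: Z = jωL = j·4.587e+04·0.00436 = 0 + j200 Ω
  C: Z = 1/(jωC) = -j/(ω·C) = 0 - j383.2 Ω
Step 3 — Series combination: Z_total = R + L + C = 388 - j183.2 Ω = 429.1∠-25.3° Ω.
Step 4 — Source phasor: V = 12∠-67.6° V = 4.573 - j11.09 V.
Step 5 — Current: I = V / Z = 0.02068 - j0.01883 A = 0.02797∠-42.3° A.
Step 6 — Complex power: S = V·I* = 0.3035 - j0.1433 VA.
Step 7 — Real power: P = Re(S) = 0.3035 W.
Step 8 — Reactive power: Q = Im(S) = -0.1433 VAR.
Step 9 — Apparent power: |S| = 0.3356 VA.
Step 10 — Power factor: PF = P/|S| = 0.9043 (leading).

(a) P = 0.3035 W  (b) Q = -0.1433 VAR  (c) S = 0.3356 VA  (d) PF = 0.9043 (leading)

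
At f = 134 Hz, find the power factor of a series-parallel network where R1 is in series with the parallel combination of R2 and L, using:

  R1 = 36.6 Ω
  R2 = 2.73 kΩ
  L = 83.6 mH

Step 1 — Angular frequency: ω = 2π·f = 2π·134 = 841.9 rad/s.
Step 2 — Component impedances:
  R1: Z = R = 36.6 Ω
  R2: Z = R = 2730 Ω
  L: Z = jωL = j·841.9·0.0836 = 0 + j70.39 Ω
Step 3 — Parallel branch: R2 || L = 1/(1/R2 + 1/L) = 1.814 + j70.34 Ω.
Step 4 — Series with R1: Z_total = R1 + (R2 || L) = 38.41 + j70.34 Ω = 80.15∠61.4° Ω.
Step 5 — Power factor: PF = cos(φ) = Re(Z)/|Z| = 38.414/80.146 = 0.4793.
Step 6 — Type: Im(Z) = 70.34 ⇒ lagging (phase φ = 61.4°).

PF = 0.4793 (lagging, φ = 61.4°)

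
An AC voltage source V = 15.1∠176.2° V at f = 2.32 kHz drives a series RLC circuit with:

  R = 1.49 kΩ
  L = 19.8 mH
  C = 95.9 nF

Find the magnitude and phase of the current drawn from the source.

Step 1 — Angular frequency: ω = 2π·f = 2π·2320 = 1.458e+04 rad/s.
Step 2 — Component impedances:
  R: Z = R = 1490 Ω
  L: Z = jωL = j·1.458e+04·0.0198 = 0 + j288.6 Ω
  C: Z = 1/(jωC) = -j/(ω·C) = 0 - j715.3 Ω
Step 3 — Series combination: Z_total = R + L + C = 1490 - j426.7 Ω = 1550∠-16.0° Ω.
Step 4 — Source phasor: V = 15.1∠176.2° V = -15.07 + j1.001 V.
Step 5 — Ohm's law: I = V / Z_total = (-15.07 + j1.001) / (1490 - j426.7) = -0.009523 - j0.002056 A.
Step 6 — Convert to polar: |I| = 0.009743 A, ∠I = -167.8°.

I = 0.009743∠-167.8° A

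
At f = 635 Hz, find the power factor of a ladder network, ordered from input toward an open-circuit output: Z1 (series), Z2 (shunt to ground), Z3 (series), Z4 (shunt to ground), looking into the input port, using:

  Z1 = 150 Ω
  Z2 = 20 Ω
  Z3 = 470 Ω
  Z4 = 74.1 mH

Step 1 — Angular frequency: ω = 2π·f = 2π·635 = 3990 rad/s.
Step 2 — Component impedances:
  Z1: Z = R = 150 Ω
  Z2: Z = R = 20 Ω
  Z3: Z = R = 470 Ω
  Z4: Z = jωL = j·3990·0.0741 = 0 + j295.6 Ω
Step 3 — Ladder network (open output): work backward from the far end, alternating series and parallel combinations. Z_in = 169.4 + j0.3611 Ω = 169.4∠0.1° Ω.
Step 4 — Power factor: PF = cos(φ) = Re(Z)/|Z| = 169.4/169.4 = 1.
Step 5 — Type: Im(Z) = 0.3611 ⇒ lagging (phase φ = 0.1°).

PF = 1 (lagging, φ = 0.1°)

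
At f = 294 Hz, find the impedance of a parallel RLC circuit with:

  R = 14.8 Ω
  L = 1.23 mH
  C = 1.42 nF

Step 1 — Angular frequency: ω = 2π·f = 2π·294 = 1847 rad/s.
Step 2 — Component impedances:
  R: Z = R = 14.8 Ω
  L: Z = jωL = j·1847·0.00123 = 0 + j2.272 Ω
  C: Z = 1/(jωC) = -j/(ω·C) = 0 - j3.812e+05 Ω
Step 3 — Parallel combination: 1/Z_total = 1/R + 1/L + 1/C; Z_total = 0.3408 + j2.22 Ω = 2.246∠81.3° Ω.

Z = 0.3408 + j2.22 Ω = 2.246∠81.3° Ω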